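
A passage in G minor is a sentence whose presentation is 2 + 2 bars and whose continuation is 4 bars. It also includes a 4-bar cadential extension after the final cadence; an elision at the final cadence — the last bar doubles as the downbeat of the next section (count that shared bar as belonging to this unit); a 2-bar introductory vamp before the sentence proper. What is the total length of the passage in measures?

14 measures

Basic sentence: 2 + 2 + 4 = 8 bars.
8 (basic form) + 4 (cadential extension) + 2 (introduction) = 14.
The elision shares a bar with the next section but does not change this unit's count.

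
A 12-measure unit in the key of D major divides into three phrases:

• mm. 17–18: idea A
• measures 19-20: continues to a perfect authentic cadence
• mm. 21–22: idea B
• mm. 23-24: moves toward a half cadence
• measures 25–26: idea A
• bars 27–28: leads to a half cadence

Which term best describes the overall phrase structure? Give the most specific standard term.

phrase group

The final phrase closes with a half cadence, which is not stronger than the preceding half cadence; the 3 phrases lack an overall antecedent–consequent design and so form a phrase group.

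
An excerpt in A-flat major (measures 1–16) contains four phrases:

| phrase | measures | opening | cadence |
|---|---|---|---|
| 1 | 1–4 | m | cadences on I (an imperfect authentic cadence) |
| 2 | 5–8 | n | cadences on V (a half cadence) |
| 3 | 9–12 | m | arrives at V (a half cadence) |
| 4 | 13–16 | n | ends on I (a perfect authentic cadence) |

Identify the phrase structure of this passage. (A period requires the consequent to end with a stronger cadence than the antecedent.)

Four phrases in two halves: the first half (mm. 1-8) ends with a half cadence, the second (mm. 9–16) with a perfect authentic cadence — a large antecedent–consequent pair, i.e. a double period.
Phrase 3 begins with the same material as phrase 1, making it parallel.

parallel double period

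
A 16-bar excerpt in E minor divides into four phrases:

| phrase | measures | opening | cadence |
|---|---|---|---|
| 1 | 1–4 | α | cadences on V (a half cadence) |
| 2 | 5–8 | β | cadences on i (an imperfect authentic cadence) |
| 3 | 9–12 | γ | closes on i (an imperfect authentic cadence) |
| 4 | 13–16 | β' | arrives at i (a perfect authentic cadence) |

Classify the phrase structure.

contrasting double period

Four phrases in two halves: the first half (mm. 1–8) ends with an imperfect authentic cadence, the second (mm. 9–16) with a perfect authentic cadence — a large antecedent–consequent pair, i.e. a double period.
Phrase 3 begins with different material from phrase 1, making it contrasting.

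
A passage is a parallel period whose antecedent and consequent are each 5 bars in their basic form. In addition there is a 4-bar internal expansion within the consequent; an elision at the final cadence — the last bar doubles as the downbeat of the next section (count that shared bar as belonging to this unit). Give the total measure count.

14 measures

Basic parallel period: 5 + 5 = 10 bars.
10 (basic form) + 4 (internal expansion) = 14.
The elision shares a bar with the next section but does not change this unit's count.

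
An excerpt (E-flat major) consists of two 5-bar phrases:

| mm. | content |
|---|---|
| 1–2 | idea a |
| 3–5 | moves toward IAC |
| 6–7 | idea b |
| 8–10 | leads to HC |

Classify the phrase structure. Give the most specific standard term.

phrase group

The second phrase closes with a half cadence, which is not stronger than the first phrase's imperfect authentic cadence; without a weak→strong cadential pair there is no antecedent–consequent relationship, so this is a phrase group rather than a period.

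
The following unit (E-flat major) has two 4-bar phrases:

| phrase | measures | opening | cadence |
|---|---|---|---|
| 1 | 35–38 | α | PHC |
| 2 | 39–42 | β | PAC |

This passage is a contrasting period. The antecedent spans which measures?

measures 35–38

The antecedent is the phrase ending with the weaker cadence (Phrygian half cadence, phrase 1) and the consequent the one ending more conclusively (perfect authentic cadence, phrase 2); the antecedent is measures 35–38.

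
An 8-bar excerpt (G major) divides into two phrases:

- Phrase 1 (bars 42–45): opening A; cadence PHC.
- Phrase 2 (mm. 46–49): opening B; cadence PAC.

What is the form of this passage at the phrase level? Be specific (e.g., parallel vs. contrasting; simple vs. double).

contrasting period

Phrase 1 ends with a Phrygian half cadence (weaker) and phrase 2 with a perfect authentic cadence (stronger): antecedent + consequent = a period.
The two phrases open with different material (A / B), so the period is contrasting.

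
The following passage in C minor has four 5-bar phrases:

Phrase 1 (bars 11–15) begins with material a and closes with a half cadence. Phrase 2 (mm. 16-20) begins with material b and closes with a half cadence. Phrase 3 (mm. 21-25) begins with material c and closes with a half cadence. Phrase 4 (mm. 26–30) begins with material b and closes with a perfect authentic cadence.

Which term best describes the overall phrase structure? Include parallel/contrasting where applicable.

contrasting double period

Four phrases in two halves: the first half (mm. 11–20) ends with a half cadence, the second (bars 21-30) with a perfect authentic cadence — a large antecedent–consequent pair, i.e. a double period.
Phrase 3 begins with different material from phrase 1, making it contrasting.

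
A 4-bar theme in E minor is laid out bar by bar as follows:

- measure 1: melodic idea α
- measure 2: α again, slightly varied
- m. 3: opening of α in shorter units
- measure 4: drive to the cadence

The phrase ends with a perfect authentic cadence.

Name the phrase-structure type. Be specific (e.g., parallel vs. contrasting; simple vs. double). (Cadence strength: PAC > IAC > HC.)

Basic idea (measure 1) + its repetition (m. 2) form the presentation; fragmentation and cadence (measures 3–4) form the continuation — the 4-bar whole is a sentence.

sentence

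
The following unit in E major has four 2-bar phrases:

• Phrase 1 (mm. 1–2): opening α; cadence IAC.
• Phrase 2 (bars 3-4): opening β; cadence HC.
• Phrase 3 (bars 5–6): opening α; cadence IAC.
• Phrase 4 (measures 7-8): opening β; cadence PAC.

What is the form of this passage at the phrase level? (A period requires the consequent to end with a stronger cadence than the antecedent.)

Four phrases in two halves: the first half (measures 1–4) ends with a half cadence, the second (measures 5-8) with a perfect authentic cadence — a large antecedent–consequent pair, i.e. a double period.
Phrase 3 begins with the same material as phrase 1, making it parallel.

parallel double period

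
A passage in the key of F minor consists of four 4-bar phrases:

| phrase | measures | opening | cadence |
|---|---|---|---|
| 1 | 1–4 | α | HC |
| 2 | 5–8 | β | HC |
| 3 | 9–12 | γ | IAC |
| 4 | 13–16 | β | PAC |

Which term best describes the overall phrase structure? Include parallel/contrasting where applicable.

contrasting double period

Four phrases in two halves: the first half (measures 1–8) ends with a half cadence, the second (measures 9–16) with a perfect authentic cadence — a large antecedent–consequent pair, i.e. a double period.
Phrase 3 begins with different material from phrase 1, making it contrasting.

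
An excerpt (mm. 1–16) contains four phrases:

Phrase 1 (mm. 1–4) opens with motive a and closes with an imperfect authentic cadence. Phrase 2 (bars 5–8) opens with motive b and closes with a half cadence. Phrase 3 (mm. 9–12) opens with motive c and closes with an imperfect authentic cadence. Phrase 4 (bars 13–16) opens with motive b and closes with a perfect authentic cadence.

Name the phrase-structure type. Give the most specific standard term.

Four phrases in two halves: the first half (bars 1–8) ends with a half cadence, the second (mm. 9–16) with a perfect authentic cadence — a large antecedent–consequent pair, i.e. a double period.
Phrase 3 begins with different material from phrase 1, making it contrasting.

contrasting double period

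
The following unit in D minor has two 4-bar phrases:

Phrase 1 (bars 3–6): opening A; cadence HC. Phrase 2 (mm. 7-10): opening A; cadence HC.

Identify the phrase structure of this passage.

Both phrases have the same opening (A) and the same cadence (half cadence): the second is a restatement, not a consequent, so this is a repeated phrase rather than a period.

repeated phrase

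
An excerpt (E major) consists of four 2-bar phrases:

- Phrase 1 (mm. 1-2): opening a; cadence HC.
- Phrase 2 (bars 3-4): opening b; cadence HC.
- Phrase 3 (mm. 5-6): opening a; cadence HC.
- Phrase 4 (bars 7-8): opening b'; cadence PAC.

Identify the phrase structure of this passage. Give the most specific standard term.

Four phrases in two halves: the first half (bars 1-4) ends with a half cadence, the second (measures 5-8) with a perfect authentic cadence — a large antecedent–consequent pair, i.e. a double period.
Phrase 3 begins with the same material as phrase 1, making it parallel.

parallel double period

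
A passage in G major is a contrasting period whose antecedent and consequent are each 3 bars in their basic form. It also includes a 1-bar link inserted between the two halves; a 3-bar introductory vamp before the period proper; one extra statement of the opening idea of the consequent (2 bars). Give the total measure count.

12 measures

Basic contrasting period: 3 + 3 = 6 bars.
6 (basic form) + 1 (link) + 3 (introduction) + 2 (extra statement) = 12.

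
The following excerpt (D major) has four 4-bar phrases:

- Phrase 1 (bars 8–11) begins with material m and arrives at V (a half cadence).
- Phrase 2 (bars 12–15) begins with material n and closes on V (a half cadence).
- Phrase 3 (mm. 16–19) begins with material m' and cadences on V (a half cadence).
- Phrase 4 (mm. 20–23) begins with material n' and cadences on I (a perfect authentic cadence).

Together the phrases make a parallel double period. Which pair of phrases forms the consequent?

phrases 3 and 4

In a double period the first pair of phrases (ending half cadence) is the large antecedent and the second pair (ending perfect authentic cadence) is the large consequent; the consequent is phrases 3 and 4.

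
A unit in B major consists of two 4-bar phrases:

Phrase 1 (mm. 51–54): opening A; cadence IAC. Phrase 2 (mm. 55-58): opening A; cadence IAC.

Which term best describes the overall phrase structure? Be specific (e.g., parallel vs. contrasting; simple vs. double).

Both phrases have the same opening (A) and the same cadence (imperfect authentic cadence): the second is a restatement, not a consequent, so this is a repeated phrase rather than a period.

repeated phrase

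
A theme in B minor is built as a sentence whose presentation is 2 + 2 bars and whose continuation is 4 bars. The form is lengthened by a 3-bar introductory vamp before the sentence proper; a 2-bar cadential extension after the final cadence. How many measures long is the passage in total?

Basic sentence: 2 + 2 + 4 = 8 bars.
8 (basic form) + 3 (introduction) + 2 (cadential extension) = 13.

13 measures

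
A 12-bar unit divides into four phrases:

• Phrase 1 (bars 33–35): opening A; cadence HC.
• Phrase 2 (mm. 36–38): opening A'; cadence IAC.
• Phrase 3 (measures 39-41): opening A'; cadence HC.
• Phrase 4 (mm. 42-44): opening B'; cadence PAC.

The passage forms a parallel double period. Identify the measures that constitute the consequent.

measures 39–44

In a double period the four phrases pair into a large antecedent (phrases 1–2, ending imperfect authentic cadence) and a large consequent (phrases 3–4, ending perfect authentic cadence). The consequent spans measures 39–44.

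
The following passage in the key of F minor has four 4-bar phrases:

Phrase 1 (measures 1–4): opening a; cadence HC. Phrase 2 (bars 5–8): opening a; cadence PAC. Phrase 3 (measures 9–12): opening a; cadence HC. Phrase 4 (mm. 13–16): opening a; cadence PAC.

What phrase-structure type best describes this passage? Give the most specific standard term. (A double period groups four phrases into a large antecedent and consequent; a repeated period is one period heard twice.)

The cadence pattern HC–PAC–HC–PAC is weak–strong twice, and phrases 3–4 restate phrases 1–2: a period heard twice, not a double period (which would end weakly at phrase 2).

repeated period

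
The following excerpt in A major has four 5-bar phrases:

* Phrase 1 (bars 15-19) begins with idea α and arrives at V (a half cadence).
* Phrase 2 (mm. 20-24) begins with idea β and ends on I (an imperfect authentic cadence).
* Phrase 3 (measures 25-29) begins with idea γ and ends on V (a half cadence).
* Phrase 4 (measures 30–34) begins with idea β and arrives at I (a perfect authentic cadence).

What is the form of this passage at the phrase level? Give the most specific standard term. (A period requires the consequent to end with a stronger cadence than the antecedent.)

Four phrases in two halves: the first half (bars 15-24) ends with an imperfect authentic cadence, the second (measures 25–34) with a perfect authentic cadence — a large antecedent–consequent pair, i.e. a double period.
Phrase 3 begins with different material from phrase 1, making it contrasting.

contrasting double period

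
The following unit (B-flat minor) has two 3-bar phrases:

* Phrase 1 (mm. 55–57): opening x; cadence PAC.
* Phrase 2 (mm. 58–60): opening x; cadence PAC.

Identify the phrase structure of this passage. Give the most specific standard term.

Both phrases have the same opening (x) and the same cadence (perfect authentic cadence): the second is a restatement, not a consequent, so this is a repeated phrase rather than a period.

repeated phrase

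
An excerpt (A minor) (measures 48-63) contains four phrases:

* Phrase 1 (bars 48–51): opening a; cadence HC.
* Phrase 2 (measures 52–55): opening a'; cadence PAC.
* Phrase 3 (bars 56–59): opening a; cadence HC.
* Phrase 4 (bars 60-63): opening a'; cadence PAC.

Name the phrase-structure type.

repeated period

The cadence pattern HC–PAC–HC–PAC is weak–strong twice, and phrases 3–4 restate phrases 1–2: a period heard twice, not a double period (which would end weakly at phrase 2).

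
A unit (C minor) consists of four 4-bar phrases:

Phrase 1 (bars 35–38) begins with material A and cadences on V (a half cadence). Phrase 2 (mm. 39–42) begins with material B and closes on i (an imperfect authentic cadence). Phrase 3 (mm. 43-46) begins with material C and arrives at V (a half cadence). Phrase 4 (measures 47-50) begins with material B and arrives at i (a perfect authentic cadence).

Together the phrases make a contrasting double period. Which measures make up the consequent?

In a double period the first pair of phrases (ending imperfect authentic cadence) is the large antecedent and the second pair (ending perfect authentic cadence) is the large consequent; the consequent is measures 43–50.

measures 43–50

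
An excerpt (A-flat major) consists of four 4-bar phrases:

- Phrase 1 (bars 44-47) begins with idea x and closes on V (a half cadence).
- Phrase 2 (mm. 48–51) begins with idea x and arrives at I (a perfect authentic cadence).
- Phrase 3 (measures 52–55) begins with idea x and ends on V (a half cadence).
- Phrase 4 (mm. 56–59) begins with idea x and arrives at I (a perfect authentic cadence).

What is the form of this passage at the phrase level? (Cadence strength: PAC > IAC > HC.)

repeated period

The cadence pattern HC–PAC–HC–PAC is weak–strong twice, and phrases 3–4 restate phrases 1–2: a period heard twice, not a double period (which would end weakly at phrase 2).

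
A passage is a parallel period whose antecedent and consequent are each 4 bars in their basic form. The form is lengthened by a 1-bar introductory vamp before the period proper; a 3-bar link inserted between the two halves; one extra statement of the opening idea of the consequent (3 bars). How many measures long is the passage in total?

15 measures

Basic parallel period: 4 + 4 = 8 bars.
8 (basic form) + 1 (introduction) + 3 (link) + 3 (extra statement) = 15.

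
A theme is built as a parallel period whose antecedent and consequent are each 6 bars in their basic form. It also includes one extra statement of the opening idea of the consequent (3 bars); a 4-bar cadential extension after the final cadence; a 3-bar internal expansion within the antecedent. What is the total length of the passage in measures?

22 measures

Basic parallel period: 6 + 6 = 12 bars.
12 (basic form) + 3 (extra statement) + 4 (cadential extension) + 3 (internal expansion) = 22.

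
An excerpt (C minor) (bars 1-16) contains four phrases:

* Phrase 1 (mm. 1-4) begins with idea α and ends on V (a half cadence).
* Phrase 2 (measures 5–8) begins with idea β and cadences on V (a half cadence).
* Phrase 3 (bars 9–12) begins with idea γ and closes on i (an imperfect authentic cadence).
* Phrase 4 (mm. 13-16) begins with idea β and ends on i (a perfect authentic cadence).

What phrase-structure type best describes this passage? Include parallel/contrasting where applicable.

contrasting double period

Four phrases in two halves: the first half (mm. 1-8) ends with a half cadence, the second (bars 9–16) with a perfect authentic cadence — a large antecedent–consequent pair, i.e. a double period.
Phrase 3 begins with different material from phrase 1, making it contrasting.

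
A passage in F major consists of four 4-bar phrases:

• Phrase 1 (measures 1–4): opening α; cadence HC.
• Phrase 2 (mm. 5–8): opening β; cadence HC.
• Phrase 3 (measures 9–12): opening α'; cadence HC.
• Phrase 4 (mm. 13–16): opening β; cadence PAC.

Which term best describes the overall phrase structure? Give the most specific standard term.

Four phrases in two halves: the first half (mm. 1–8) ends with a half cadence, the second (mm. 9–16) with a perfect authentic cadence — a large antecedent–consequent pair, i.e. a double period.
Phrase 3 begins with the same material as phrase 1, making it parallel.

parallel double period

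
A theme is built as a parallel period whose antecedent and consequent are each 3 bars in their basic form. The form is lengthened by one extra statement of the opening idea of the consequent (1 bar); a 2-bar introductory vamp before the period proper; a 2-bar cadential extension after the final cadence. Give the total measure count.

11 measures

Basic parallel period: 3 + 3 = 6 bars.
6 (basic form) + 1 (extra statement) + 2 (introduction) + 2 (cadential extension) = 11.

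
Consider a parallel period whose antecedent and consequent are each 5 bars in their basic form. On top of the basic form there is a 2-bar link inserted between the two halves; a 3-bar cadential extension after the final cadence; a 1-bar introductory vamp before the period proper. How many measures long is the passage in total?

16 measures

Basic parallel period: 5 + 5 = 10 bars.
10 (basic form) + 2 (link) + 3 (cadential extension) + 1 (introduction) = 16.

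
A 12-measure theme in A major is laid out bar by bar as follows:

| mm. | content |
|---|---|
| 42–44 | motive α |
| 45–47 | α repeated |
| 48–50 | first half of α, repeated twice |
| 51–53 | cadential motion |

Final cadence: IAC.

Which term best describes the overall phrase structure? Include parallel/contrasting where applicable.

sentence

Basic idea (mm. 42–44) + its repetition (measures 45–47) form the presentation; fragmentation and cadence (bars 48-53) form the continuation — the 12-bar whole is a sentence.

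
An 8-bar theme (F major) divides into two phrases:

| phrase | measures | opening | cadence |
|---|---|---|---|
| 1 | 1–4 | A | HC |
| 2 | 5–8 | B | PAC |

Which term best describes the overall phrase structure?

contrasting period

Phrase 1 ends with a half cadence (weaker) and phrase 2 with a perfect authentic cadence (stronger): antecedent + consequent = a period.
The two phrases open with different material (A / B), so the period is contrasting.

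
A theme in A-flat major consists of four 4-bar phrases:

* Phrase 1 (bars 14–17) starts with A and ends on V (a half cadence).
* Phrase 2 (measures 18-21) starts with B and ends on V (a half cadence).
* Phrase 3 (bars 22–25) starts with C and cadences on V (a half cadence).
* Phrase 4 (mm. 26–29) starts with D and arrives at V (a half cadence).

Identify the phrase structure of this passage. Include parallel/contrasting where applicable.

Phrase 4 ends with a half cadence, no stronger than phrase 2's half cadence, so the four phrases do not form a double period; nor do phrases 3–4 duplicate 1–2, so it is not a repeated period. With no phrase reaching a conclusive cadence, the passage is a phrase group.

phrase group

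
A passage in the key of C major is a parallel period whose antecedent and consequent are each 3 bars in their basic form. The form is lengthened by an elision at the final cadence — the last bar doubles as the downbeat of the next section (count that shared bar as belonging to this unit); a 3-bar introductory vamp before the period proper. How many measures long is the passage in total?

Basic parallel period: 3 + 3 = 6 bars.
6 (basic form) + 3 (introduction) = 9.
The elision shares a bar with the next section but does not change this unit's count.

9 measures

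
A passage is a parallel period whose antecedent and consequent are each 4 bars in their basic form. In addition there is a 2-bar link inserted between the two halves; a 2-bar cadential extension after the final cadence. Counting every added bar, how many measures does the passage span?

12 measures

Basic parallel period: 4 + 4 = 8 bars.
8 (basic form) + 2 (link) + 2 (cadential extension) = 12.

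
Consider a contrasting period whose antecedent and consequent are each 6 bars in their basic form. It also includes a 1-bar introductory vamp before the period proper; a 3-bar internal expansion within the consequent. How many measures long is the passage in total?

16 measures

Basic contrasting period: 6 + 6 = 12 bars.
12 (basic form) + 1 (introduction) + 3 (internal expansion) = 16.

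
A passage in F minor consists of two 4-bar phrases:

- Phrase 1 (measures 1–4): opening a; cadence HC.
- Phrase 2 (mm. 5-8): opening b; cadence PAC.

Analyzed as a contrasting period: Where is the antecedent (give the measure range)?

The antecedent is the phrase ending with the weaker cadence (half cadence, phrase 1) and the consequent the one ending more conclusively (perfect authentic cadence, phrase 2); the antecedent is measures 1–4.

measures 1–4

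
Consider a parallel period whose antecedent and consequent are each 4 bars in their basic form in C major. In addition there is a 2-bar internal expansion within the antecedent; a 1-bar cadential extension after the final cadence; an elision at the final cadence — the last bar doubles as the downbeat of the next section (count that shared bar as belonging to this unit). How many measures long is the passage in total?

Basic parallel period: 4 + 4 = 8 bars.
8 (basic form) + 2 (internal expansion) + 1 (cadential extension) = 11.
The elision shares a bar with the next section but does not change this unit's count.

11 measures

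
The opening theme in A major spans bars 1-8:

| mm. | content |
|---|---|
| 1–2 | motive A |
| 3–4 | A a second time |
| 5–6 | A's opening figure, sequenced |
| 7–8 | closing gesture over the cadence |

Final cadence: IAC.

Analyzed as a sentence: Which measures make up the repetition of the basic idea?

measures 3–4

The presentation of a sentence is the basic idea (measures 1–2) plus its repetition (mm. 3–4); the repetition of the basic idea is therefore mm. 3–4.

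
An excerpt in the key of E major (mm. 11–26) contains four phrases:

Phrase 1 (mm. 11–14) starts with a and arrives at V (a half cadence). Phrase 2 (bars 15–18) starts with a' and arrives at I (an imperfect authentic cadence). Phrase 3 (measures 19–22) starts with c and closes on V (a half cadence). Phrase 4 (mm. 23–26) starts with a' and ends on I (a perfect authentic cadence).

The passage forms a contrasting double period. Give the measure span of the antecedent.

measures 11–18

In a double period the four phrases pair into a large antecedent (phrases 1–2, ending imperfect authentic cadence) and a large consequent (phrases 3–4, ending perfect authentic cadence). The antecedent spans bars 11-18.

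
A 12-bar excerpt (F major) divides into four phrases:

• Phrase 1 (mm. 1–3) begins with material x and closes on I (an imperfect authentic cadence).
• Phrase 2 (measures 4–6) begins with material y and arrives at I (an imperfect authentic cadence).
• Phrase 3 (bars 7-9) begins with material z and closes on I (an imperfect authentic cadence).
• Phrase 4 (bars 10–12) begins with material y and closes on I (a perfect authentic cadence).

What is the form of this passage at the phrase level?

contrasting double period

Four phrases in two halves: the first half (bars 1–6) ends with an imperfect authentic cadence, the second (bars 7–12) with a perfect authentic cadence — a large antecedent–consequent pair, i.e. a double period.
Phrase 3 begins with different material from phrase 1, making it contrasting.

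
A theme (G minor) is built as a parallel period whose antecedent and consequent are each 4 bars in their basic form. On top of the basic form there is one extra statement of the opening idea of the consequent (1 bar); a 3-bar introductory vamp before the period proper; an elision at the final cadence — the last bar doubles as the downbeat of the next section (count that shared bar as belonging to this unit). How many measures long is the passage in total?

12 measures

Basic parallel period: 4 + 4 = 8 bars.
8 (basic form) + 1 (extra statement) + 3 (introduction) = 12.
The elision shares a bar with the next section but does not change this unit's count.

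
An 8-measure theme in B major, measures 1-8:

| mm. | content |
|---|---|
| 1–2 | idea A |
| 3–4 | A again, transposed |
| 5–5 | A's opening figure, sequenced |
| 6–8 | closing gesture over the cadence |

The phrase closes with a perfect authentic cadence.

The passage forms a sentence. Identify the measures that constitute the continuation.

measures 5–8

After the presentation (measures 1–4), the continuation covers the fragmentation through the cadence: measures 5-8.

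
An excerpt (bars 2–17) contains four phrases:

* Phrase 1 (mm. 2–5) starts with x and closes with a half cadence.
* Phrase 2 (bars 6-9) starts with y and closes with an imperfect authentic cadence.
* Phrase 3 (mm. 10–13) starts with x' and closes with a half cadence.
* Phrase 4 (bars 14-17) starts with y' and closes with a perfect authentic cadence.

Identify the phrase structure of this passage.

parallel double period

Four phrases in two halves: the first half (mm. 2–9) ends with an imperfect authentic cadence, the second (bars 10–17) with a perfect authentic cadence — a large antecedent–consequent pair, i.e. a double period.
Phrase 3 begins with the same material as phrase 1, making it parallel.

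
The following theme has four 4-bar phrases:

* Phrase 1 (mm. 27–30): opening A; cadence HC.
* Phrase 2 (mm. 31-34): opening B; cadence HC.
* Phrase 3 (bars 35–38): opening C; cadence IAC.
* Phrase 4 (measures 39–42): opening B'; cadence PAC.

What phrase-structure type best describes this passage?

contrasting double period

Four phrases in two halves: the first half (mm. 27–34) ends with a half cadence, the second (mm. 35–42) with a perfect authentic cadence — a large antecedent–consequent pair, i.e. a double period.
Phrase 3 begins with different material from phrase 1, making it contrasting.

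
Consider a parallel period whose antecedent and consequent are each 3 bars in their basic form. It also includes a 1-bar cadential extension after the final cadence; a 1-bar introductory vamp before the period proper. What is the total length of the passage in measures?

8 measures

Basic parallel period: 3 + 3 = 6 bars.
6 (basic form) + 1 (cadential extension) + 1 (introduction) = 8.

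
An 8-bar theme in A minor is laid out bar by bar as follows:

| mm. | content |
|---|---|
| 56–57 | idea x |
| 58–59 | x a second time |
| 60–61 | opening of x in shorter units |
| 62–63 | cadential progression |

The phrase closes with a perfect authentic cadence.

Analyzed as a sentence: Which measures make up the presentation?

The presentation of a sentence is the basic idea (mm. 56–57) plus its repetition (measures 58-59); the presentation is therefore bars 56–59.

measures 56–59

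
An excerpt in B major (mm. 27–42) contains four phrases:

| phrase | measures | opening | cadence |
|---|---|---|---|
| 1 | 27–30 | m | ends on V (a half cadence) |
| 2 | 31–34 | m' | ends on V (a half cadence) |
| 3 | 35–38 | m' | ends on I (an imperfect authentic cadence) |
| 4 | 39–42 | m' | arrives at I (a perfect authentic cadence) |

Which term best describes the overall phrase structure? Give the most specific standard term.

parallel double period

Four phrases in two halves: the first half (measures 27-34) ends with a half cadence, the second (measures 35–42) with a perfect authentic cadence — a large antecedent–consequent pair, i.e. a double period.
Phrase 3 begins with the same material as phrase 1, making it parallel.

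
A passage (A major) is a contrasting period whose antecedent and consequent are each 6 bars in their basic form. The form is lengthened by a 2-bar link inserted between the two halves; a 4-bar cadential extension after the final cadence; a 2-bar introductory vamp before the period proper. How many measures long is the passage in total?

20 measures

Basic contrasting period: 6 + 6 = 12 bars.
12 (basic form) + 2 (link) + 4 (cadential extension) + 2 (introduction) = 20.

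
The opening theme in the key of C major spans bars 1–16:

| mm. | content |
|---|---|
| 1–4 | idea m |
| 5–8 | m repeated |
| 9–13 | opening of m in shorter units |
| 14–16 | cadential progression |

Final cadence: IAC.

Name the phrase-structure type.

Basic idea (measures 1–4) + its repetition (bars 5-8) form the presentation; fragmentation and cadence (measures 9–16) form the continuation — the 16-bar whole is a sentence.

sentence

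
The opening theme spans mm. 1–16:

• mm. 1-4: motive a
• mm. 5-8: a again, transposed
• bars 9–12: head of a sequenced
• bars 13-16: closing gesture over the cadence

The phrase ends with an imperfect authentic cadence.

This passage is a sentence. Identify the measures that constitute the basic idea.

measures 1–4

The presentation of a sentence is the basic idea (bars 1–4) plus its repetition (mm. 5–8); the basic idea is therefore bars 1–4.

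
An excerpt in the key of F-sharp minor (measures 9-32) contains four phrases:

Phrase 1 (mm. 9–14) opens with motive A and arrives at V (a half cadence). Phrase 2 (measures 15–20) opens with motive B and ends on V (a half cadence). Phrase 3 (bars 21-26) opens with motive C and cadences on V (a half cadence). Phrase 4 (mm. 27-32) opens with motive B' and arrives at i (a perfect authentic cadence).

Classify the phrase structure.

Four phrases in two halves: the first half (bars 9–20) ends with a half cadence, the second (measures 21–32) with a perfect authentic cadence — a large antecedent–consequent pair, i.e. a double period.
Phrase 3 begins with different material from phrase 1, making it contrasting.

contrasting double period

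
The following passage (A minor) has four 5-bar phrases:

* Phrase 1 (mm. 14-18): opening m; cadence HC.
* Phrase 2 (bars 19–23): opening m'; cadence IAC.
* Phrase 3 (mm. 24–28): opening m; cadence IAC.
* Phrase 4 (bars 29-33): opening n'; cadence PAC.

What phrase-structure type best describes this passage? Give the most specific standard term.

parallel double period

Four phrases in two halves: the first half (bars 14–23) ends with an imperfect authentic cadence, the second (mm. 24–33) with a perfect authentic cadence — a large antecedent–consequent pair, i.e. a double period.
Phrase 3 begins with the same material as phrase 1, making it parallel.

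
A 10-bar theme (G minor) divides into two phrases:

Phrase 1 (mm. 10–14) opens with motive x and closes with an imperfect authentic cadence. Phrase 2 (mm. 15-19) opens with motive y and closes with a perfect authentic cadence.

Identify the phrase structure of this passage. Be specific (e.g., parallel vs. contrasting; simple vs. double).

contrasting period

Phrase 1 ends with an imperfect authentic cadence (weaker) and phrase 2 with a perfect authentic cadence (stronger): antecedent + consequent = a period.
The two phrases open with different material (x / y), so the period is contrasting.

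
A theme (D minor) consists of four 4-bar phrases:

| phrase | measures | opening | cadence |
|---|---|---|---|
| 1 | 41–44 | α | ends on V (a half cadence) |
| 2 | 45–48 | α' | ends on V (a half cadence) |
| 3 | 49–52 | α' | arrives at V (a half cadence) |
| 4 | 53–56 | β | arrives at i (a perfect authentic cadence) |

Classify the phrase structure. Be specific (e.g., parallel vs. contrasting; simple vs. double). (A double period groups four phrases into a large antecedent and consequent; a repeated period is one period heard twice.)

Four phrases in two halves: the first half (bars 41–48) ends with a half cadence, the second (measures 49–56) with a perfect authentic cadence — a large antecedent–consequent pair, i.e. a double period.
Phrase 3 begins with the same material as phrase 1, making it parallel.

parallel double period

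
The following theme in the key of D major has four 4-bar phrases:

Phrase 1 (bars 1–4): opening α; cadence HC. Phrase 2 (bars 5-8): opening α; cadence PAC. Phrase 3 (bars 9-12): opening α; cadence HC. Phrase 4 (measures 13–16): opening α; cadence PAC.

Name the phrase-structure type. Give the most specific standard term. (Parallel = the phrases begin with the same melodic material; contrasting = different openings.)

The cadence pattern HC–PAC–HC–PAC is weak–strong twice, and phrases 3–4 restate phrases 1–2: a period heard twice, not a double period (which would end weakly at phrase 2).

repeated period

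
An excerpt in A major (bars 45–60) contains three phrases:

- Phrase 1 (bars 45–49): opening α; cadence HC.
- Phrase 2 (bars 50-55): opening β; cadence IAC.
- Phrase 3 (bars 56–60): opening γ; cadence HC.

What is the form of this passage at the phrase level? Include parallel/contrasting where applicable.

The final phrase closes with a half cadence, which is not stronger than the preceding imperfect authentic cadence; the 3 phrases lack an overall antecedent–consequent design and so form a phrase group.

phrase group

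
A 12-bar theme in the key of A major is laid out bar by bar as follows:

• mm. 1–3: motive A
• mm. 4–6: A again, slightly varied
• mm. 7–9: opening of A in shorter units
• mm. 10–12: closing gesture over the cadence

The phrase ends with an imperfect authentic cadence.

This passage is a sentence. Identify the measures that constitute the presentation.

measures 1–6

The presentation of a sentence is the basic idea (mm. 1–3) plus its repetition (measures 4–6); the presentation is therefore mm. 1–6.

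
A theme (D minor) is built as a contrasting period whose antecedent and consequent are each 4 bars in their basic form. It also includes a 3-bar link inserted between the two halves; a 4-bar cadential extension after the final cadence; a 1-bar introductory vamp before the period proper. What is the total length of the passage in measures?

16 measures

Basic contrasting period: 4 + 4 = 8 bars.
8 (basic form) + 3 (link) + 4 (cadential extension) + 1 (introduction) = 16.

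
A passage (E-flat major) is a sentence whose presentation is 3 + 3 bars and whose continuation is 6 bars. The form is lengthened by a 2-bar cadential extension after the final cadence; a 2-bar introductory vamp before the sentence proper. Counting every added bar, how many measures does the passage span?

16 measures

Basic sentence: 3 + 3 + 6 = 12 bars.
12 (basic form) + 2 (cadential extension) + 2 (introduction) = 16.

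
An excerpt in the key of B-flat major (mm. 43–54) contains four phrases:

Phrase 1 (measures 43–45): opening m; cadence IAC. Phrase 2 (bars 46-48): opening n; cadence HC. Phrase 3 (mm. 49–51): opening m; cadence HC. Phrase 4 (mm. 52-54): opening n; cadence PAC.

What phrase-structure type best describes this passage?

Four phrases in two halves: the first half (mm. 43–48) ends with a half cadence, the second (measures 49–54) with a perfect authentic cadence — a large antecedent–consequent pair, i.e. a double period.
Phrase 3 begins with the same material as phrase 1, making it parallel.

parallel double period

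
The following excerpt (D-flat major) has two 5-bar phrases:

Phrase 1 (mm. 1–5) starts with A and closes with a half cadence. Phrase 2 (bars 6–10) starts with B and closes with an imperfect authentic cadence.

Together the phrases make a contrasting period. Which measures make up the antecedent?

measures 1–5

The phrase ending with the weaker cadence (half cadence) is the antecedent; the one ending more conclusively (imperfect authentic cadence) is the consequent. The antecedent is measures 1–5.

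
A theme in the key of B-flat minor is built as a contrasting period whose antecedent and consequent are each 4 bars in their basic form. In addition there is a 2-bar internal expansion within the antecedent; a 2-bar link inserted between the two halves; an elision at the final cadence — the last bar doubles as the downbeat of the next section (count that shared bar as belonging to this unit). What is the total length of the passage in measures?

12 measures

Basic contrasting period: 4 + 4 = 8 bars.
8 (basic form) + 2 (internal expansion) + 2 (link) = 12.
The elision shares a bar with the next section but does not change this unit's count.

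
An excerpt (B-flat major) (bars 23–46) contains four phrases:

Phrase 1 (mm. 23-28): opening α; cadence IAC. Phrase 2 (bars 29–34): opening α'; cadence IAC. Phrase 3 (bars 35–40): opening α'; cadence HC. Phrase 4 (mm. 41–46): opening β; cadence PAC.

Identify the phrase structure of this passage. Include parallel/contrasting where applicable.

Four phrases in two halves: the first half (mm. 23–34) ends with an imperfect authentic cadence, the second (mm. 35–46) with a perfect authentic cadence — a large antecedent–consequent pair, i.e. a double period.
Phrase 3 begins with the same material as phrase 1, making it parallel.

parallel double period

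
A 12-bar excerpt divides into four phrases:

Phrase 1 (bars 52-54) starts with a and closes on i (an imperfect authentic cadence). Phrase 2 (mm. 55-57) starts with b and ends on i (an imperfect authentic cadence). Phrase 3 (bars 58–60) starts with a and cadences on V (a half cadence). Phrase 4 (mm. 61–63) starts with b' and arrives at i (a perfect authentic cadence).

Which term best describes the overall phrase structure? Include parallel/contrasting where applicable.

Four phrases in two halves: the first half (mm. 52–57) ends with an imperfect authentic cadence, the second (mm. 58–63) with a perfect authentic cadence — a large antecedent–consequent pair, i.e. a double period.
Phrase 3 begins with the same material as phrase 1, making it parallel.

parallel double period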